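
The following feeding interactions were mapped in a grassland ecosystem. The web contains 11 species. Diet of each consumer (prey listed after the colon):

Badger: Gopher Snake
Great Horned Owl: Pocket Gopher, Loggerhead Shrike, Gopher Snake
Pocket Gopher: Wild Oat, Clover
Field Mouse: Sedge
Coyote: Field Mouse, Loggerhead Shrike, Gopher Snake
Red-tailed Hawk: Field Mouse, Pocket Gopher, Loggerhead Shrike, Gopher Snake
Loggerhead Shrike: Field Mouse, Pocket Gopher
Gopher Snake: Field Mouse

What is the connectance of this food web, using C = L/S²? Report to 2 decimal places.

C = 0.14

The web has S = 11 species and L = 17 feeding links.
C = L / S² = 17 / 121 = 0.1405 ≈ 0.14.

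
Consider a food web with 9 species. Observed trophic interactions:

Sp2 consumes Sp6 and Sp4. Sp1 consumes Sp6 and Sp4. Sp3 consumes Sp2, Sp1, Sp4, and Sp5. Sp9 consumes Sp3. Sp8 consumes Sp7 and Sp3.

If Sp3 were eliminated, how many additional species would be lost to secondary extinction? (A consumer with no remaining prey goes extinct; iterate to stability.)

Remove Sp3.
Round 1: Sp9 (all prey gone) → extinct.
No further losses. Total secondary extinctions: 1.

1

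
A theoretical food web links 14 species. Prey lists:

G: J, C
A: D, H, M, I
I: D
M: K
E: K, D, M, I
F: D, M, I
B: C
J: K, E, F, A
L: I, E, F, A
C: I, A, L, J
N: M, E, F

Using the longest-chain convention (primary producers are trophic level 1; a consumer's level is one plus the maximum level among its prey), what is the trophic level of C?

K is a producer → level 1.
M eats K → level 2.
E eats M (level 2); other prey at levels: K 1, D 1, I 2 → level 3.
L eats E (level 3); other prey at levels: I 2, F 3, A 3 → level 4.
C eats L (level 4); other prey at levels: I 2, A 3, J 4 → level 5.

Trophic level 5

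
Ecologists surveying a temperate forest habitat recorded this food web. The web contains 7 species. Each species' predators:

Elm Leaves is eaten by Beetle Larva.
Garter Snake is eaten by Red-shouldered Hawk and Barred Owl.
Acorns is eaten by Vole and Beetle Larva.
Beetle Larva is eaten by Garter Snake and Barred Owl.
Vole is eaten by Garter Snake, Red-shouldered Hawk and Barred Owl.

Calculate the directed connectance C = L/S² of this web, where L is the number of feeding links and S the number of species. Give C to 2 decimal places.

C = 0.20

The web has S = 7 species and L = 10 feeding links.
C = L / S² = 10 / 49 = 0.2041 ≈ 0.20.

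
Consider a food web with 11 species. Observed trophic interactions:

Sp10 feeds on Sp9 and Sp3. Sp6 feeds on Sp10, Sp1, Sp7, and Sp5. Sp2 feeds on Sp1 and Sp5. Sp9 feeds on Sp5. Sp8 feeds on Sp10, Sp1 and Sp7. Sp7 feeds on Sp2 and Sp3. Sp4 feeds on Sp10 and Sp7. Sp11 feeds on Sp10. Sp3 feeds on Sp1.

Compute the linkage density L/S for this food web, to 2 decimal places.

L/S = 1.64

There are L = 18 links among S = 11 species.
L/S = 18/11 = 1.6364 ≈ 1.64.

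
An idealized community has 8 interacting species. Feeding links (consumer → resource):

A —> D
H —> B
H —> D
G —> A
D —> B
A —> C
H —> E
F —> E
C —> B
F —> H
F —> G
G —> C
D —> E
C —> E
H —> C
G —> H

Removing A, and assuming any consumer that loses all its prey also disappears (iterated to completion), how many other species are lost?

Remove A.
Every predator of it retains at least one other prey: G still has C, H.
No consumer loses all prey, so no secondary extinctions occur.

0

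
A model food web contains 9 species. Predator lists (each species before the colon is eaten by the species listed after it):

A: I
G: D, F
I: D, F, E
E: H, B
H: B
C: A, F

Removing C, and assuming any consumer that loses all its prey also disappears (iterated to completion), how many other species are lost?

5

Remove C.
Round 1: A (all prey gone) → extinct.
Round 2: I (all prey gone) → extinct.
Round 3: E (all prey gone) → extinct.
Round 4: H (all prey gone) → extinct.
Round 5: B (all prey gone) → extinct.
No further losses. Total secondary extinctions: 5.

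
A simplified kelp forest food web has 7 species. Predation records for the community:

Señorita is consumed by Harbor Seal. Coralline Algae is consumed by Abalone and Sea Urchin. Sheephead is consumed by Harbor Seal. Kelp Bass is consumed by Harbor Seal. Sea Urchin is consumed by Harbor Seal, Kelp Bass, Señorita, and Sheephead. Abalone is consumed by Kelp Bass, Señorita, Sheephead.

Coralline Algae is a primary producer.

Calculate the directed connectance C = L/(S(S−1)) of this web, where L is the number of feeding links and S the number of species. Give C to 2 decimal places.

The web has S = 7 species and L = 12 feeding links.
C = L / (S(S−1)) = 12 / 42 = 0.2857 ≈ 0.29.

C = 0.29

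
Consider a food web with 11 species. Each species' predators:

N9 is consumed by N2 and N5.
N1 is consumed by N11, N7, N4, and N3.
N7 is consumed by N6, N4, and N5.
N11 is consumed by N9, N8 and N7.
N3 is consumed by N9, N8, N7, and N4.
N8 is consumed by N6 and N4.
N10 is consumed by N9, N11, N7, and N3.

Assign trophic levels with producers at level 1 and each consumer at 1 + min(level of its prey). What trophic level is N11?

N1 is a producer → level 1.
N11 eats N1 → level 2.

Trophic level 2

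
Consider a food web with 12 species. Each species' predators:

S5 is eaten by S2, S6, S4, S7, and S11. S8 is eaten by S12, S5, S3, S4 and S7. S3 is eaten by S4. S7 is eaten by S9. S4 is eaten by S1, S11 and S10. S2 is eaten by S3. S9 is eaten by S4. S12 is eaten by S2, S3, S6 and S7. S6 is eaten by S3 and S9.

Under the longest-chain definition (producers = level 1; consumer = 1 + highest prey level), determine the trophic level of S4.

Trophic level 5

S8 is a producer → level 1.
S12 eats S8 → level 2.
S2 eats S12 (level 2); other prey at levels: S5 2 → level 3.
S3 eats S2 (level 3); other prey at levels: S8 1, S12 2, S6 3 → level 4.
S4 eats S3 (level 4); other prey at levels: S8 1, S5 2, S9 4 → level 5.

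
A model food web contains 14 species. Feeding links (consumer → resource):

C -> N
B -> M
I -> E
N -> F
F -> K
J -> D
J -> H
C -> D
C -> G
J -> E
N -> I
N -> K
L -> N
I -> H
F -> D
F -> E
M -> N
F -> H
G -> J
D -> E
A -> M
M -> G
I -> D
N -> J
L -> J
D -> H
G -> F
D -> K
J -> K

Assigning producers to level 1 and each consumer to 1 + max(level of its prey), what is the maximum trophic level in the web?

6

Producers (level 1): H, K, E.
H → D → J → G → M → A gives A level 6.
No species has a prey at level 6, so no species reaches level 7.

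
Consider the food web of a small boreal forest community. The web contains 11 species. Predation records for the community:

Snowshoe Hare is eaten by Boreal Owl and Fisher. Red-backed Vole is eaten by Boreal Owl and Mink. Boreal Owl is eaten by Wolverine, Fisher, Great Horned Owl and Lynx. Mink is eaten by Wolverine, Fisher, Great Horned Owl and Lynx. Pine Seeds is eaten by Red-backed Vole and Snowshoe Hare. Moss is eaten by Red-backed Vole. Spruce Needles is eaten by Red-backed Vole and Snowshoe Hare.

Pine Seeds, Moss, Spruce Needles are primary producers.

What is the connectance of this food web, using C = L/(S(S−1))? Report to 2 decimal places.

C = 0.15

The web has S = 11 species and L = 17 feeding links.
C = L / (S(S−1)) = 17 / 110 = 0.1545 ≈ 0.15.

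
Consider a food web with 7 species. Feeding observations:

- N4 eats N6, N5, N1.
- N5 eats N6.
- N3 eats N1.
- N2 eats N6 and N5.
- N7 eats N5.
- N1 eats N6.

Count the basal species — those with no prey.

Basal species (no prey listed): N6.
Count: 1.

1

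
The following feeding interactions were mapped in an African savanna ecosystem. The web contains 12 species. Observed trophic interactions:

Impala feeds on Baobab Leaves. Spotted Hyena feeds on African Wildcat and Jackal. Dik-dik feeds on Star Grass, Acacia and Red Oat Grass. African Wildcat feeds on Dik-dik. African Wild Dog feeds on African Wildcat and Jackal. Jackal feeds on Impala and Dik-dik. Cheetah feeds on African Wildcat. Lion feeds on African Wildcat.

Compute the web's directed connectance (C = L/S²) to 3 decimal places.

The web has S = 12 species and L = 13 feeding links.
C = L / S² = 13 / 144 = 0.0903 ≈ 0.090.

C = 0.090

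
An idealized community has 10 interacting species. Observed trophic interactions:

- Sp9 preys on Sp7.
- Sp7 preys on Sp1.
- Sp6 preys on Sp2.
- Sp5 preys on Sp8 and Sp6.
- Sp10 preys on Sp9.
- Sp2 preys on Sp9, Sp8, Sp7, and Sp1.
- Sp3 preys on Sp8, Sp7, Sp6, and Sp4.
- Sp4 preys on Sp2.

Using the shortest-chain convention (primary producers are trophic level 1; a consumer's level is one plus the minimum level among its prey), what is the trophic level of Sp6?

Sp8 is a producer → level 1.
Sp2 eats Sp8 → level 2.
Sp6 eats Sp2 → level 3.
No prey of Sp6 is below level 2, so 3 is the minimum.

Trophic level 3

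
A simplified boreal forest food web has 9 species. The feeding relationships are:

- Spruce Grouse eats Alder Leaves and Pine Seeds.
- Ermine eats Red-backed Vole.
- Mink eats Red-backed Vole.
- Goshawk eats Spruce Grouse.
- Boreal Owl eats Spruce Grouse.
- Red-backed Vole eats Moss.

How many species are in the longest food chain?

One longest chain: Moss → Red-backed Vole → Mink.
It has 3 species and 2 links.

3 species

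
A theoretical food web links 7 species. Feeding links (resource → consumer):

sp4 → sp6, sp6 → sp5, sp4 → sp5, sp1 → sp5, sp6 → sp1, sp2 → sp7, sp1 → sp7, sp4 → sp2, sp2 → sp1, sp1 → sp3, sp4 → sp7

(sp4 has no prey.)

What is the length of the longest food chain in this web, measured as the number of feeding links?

One longest chain: sp4 → sp6 → sp1 → sp3.
It has 4 species and 3 links.

3 links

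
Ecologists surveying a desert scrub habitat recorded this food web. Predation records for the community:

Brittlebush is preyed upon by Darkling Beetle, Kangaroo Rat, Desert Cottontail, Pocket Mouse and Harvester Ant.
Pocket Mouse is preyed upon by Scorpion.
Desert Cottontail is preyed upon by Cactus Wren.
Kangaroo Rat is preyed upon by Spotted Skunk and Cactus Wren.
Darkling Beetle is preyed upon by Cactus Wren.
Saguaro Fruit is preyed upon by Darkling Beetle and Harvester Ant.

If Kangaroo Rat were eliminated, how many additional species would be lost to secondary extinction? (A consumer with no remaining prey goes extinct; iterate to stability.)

1

Remove Kangaroo Rat.
Round 1: Spotted Skunk (all prey gone) → extinct.
No further losses. Total secondary extinctions: 1.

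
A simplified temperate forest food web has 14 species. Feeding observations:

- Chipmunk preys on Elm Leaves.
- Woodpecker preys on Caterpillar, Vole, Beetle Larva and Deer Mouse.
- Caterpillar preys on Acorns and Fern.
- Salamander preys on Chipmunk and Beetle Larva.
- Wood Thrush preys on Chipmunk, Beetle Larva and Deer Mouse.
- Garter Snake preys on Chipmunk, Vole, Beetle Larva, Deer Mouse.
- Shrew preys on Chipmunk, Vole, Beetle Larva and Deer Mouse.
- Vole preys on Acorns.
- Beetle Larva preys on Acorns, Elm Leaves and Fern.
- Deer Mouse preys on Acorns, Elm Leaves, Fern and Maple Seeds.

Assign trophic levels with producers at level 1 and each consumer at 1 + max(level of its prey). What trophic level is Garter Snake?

Elm Leaves is a producer → level 1.
Beetle Larva eats Elm Leaves (level 1); other prey at levels: Fern 1, Acorns 1 → level 2.
Garter Snake eats Beetle Larva (level 2); other prey at levels: Deer Mouse 2, Vole 2, Chipmunk 2 → level 3.

Trophic level 3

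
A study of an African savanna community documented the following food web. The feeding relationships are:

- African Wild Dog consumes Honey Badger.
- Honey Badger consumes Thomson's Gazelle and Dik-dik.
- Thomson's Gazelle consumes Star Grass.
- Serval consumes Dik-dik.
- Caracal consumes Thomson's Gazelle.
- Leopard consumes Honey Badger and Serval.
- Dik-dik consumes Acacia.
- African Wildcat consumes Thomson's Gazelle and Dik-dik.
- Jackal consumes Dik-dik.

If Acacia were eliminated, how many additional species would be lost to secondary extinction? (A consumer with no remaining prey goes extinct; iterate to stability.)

3

Remove Acacia.
Round 1: Dik-dik (all prey gone) → extinct.
Round 2: Jackal (all prey gone), Serval (all prey gone) → extinct.
No further losses. Total secondary extinctions: 3.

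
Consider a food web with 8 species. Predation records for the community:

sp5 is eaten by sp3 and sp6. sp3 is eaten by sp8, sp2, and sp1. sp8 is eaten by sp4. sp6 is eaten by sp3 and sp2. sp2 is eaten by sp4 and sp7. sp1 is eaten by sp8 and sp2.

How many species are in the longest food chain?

6 species

One longest chain: sp5 → sp6 → sp3 → sp1 → sp2 → sp7.
It has 6 species and 5 links.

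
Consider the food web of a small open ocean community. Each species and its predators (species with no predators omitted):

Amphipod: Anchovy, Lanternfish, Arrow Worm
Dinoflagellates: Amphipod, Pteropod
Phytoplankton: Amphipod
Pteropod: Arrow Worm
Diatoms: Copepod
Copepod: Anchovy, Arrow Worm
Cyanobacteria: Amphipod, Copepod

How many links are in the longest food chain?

2 links

One longest chain: Cyanobacteria → Amphipod → Anchovy.
It has 3 species and 2 links.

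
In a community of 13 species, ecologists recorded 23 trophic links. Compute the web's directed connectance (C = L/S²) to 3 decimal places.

The web has S = 13 species and L = 23 feeding links.
C = L / S² = 23 / 169 = 0.1361 ≈ 0.136.

C = 0.136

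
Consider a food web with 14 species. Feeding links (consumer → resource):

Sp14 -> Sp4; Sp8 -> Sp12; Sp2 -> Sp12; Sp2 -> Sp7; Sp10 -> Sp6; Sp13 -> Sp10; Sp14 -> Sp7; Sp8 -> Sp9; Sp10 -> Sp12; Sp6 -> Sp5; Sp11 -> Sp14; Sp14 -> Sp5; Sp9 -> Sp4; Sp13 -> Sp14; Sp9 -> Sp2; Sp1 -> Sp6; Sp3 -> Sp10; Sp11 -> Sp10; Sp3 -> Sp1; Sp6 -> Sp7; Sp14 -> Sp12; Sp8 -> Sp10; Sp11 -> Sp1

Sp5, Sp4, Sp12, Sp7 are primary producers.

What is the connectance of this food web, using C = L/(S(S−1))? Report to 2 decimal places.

C = 0.13

The web has S = 14 species and L = 23 feeding links.
C = L / (S(S−1)) = 23 / 182 = 0.1264 ≈ 0.13.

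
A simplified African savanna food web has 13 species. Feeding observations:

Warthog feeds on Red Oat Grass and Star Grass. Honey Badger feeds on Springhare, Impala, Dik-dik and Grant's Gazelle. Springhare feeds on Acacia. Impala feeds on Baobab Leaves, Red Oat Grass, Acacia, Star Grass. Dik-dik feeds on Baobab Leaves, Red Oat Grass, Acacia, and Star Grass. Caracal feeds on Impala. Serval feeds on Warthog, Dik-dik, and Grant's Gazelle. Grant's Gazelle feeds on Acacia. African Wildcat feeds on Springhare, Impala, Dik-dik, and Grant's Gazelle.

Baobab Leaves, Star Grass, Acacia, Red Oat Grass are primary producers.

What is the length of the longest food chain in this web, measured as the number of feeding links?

2 links

One longest chain: Baobab Leaves → Dik-dik → African Wildcat.
It has 3 species and 2 links.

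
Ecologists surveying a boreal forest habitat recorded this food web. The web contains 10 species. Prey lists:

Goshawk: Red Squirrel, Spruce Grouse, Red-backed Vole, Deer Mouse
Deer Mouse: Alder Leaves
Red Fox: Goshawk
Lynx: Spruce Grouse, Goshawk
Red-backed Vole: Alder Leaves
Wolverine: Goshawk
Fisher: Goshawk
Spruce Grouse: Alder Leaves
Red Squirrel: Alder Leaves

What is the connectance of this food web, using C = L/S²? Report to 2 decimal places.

C = 0.13

The web has S = 10 species and L = 13 feeding links.
C = L / S² = 13 / 100 = 0.1300 ≈ 0.13.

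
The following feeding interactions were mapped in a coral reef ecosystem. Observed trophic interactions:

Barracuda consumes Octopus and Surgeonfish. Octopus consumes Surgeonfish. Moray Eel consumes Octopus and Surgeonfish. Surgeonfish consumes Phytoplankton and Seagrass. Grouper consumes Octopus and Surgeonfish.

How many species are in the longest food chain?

One longest chain: Seagrass → Surgeonfish → Octopus → Grouper.
It has 4 species and 3 links.

4 species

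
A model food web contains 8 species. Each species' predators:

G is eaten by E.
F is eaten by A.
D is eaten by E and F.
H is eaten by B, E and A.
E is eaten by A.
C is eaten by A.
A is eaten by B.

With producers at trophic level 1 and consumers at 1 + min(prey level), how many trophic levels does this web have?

Producers (level 1): H, D, C, G.
Following each consumer down to its lowest-level prey: H → E (levels 1 through 2).
All prey of E (H 1, D 1, G 1) are at level 1 or above, so E is at level 1 + 1 = 2.
Every consumer has at least one prey at level 1 or below, so none exceeds level 2.

2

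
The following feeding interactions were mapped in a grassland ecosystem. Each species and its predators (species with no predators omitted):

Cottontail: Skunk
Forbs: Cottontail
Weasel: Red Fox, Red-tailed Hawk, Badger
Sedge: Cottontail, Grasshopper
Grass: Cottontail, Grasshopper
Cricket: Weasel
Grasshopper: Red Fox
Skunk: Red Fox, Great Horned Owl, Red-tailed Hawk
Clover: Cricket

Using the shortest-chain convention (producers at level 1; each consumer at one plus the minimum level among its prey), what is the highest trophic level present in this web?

Producers (level 1): Forbs, Grass, Clover, Sedge.
Following each consumer down to its lowest-level prey: Clover → Cricket → Weasel → Badger (levels 1 through 4).
All prey of Badger (Weasel 3) are at level 3 or above, so Badger is at level 1 + 3 = 4.
Every consumer has at least one prey at level 3 or below, so none exceeds level 4.

4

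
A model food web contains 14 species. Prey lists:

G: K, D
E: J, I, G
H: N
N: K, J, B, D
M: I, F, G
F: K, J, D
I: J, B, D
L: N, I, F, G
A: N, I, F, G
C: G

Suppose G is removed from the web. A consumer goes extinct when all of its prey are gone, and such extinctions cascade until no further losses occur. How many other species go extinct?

1

Remove G.
Round 1: C (all prey gone) → extinct.
No further losses. Total secondary extinctions: 1.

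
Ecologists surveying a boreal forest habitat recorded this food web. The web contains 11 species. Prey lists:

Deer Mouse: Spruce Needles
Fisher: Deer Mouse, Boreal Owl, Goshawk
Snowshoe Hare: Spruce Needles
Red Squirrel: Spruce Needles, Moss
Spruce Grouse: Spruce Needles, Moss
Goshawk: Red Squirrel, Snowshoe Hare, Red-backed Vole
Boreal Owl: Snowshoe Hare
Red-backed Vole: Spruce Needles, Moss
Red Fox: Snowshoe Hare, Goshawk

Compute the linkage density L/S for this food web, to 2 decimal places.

L/S = 1.55

There are L = 17 links among S = 11 species.
L/S = 17/11 = 1.5455 ≈ 1.55.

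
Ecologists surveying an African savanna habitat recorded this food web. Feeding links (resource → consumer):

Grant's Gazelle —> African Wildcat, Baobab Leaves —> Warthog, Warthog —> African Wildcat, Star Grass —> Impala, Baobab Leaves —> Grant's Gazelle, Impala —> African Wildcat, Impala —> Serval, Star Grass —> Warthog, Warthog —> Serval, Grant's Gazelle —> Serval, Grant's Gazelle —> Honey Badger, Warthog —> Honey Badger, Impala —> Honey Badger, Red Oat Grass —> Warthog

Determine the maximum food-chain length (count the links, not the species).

One longest chain: Star Grass → Warthog → Honey Badger.
It has 3 species and 2 links.

2 links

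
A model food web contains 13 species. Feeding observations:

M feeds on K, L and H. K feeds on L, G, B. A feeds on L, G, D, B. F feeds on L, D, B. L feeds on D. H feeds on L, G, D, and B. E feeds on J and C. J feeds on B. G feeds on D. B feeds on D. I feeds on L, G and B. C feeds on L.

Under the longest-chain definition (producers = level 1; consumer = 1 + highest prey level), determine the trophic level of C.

Trophic level 3

D is a producer → level 1.
L eats D → level 2.
C eats L → level 3.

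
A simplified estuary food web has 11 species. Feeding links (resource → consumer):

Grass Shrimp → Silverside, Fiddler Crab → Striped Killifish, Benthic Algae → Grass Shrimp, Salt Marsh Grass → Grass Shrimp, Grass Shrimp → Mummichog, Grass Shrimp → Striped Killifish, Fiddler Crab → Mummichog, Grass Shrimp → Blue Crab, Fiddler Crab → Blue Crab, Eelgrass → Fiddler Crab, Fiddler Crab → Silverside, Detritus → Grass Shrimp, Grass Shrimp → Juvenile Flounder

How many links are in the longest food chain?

2 links

One longest chain: Benthic Algae → Grass Shrimp → Mummichog.
It has 3 species and 2 links.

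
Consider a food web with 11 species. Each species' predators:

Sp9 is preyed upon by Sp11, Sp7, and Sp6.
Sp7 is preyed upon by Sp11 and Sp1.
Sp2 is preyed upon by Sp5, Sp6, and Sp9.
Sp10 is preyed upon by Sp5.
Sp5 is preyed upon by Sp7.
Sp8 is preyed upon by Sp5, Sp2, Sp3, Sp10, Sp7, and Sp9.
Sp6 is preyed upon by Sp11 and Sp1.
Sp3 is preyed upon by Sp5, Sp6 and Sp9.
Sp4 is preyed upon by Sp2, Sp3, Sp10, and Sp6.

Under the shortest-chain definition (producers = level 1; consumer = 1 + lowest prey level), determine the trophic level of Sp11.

Trophic level 3

Sp4 is a producer → level 1.
Sp6 eats Sp4 → level 2.
Sp11 eats Sp6 → level 3.
No prey of Sp11 is below level 2, so 3 is the minimum.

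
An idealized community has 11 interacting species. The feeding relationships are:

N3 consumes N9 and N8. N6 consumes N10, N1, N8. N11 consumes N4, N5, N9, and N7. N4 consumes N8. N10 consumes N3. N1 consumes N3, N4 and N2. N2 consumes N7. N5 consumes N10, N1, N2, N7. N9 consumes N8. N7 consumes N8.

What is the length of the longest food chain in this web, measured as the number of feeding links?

One longest chain: N8 → N7 → N2 → N1 → N5 → N11.
It has 6 species and 5 links.

5 links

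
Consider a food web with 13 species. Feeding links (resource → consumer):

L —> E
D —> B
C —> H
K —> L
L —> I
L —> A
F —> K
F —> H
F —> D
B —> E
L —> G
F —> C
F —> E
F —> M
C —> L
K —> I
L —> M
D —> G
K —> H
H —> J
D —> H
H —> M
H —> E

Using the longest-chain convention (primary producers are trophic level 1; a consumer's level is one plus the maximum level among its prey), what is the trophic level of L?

F is a producer → level 1.
K eats F → level 2.
L eats K (level 2); other prey at levels: C 2 → level 3.

Trophic level 3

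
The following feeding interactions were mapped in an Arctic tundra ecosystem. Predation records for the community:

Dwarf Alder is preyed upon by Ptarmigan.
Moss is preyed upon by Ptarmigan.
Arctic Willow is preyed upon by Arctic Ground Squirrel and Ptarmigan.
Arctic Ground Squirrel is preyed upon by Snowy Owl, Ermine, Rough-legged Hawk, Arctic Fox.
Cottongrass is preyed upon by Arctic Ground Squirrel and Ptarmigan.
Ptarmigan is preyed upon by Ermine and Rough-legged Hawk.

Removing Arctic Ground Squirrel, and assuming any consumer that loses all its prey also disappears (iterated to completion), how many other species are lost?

2

Remove Arctic Ground Squirrel.
Round 1: Snowy Owl (all prey gone), Arctic Fox (all prey gone) → extinct.
No further losses. Total secondary extinctions: 2.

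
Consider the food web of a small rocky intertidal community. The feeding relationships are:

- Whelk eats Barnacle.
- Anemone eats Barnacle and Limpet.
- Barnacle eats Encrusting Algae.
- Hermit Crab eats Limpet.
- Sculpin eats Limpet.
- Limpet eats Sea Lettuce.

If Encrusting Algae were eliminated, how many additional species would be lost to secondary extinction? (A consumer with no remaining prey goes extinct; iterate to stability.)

2

Remove Encrusting Algae.
Round 1: Barnacle (all prey gone) → extinct.
Round 2: Whelk (all prey gone) → extinct.
No further losses. Total secondary extinctions: 2.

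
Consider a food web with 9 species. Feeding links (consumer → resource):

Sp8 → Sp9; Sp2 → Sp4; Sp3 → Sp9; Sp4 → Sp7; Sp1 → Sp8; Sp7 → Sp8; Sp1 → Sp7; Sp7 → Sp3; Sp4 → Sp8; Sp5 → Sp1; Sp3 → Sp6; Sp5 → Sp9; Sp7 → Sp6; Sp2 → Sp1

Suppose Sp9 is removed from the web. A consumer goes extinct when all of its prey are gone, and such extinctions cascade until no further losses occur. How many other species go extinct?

1

Remove Sp9.
Round 1: Sp8 (all prey gone) → extinct.
No further losses. Total secondary extinctions: 1.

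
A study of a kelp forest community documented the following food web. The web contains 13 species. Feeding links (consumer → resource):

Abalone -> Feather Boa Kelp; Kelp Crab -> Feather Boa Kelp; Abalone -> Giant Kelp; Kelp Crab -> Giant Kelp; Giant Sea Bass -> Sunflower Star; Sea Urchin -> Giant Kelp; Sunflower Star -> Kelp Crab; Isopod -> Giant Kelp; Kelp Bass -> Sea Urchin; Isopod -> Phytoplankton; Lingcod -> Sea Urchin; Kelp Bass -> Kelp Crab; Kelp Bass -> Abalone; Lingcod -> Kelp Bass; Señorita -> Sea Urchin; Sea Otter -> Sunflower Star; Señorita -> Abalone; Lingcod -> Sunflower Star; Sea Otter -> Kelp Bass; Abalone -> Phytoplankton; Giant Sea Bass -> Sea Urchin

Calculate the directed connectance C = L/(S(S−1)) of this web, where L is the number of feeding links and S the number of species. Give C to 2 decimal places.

The web has S = 13 species and L = 21 feeding links.
C = L / (S(S−1)) = 21 / 156 = 0.1346 ≈ 0.13.

C = 0.13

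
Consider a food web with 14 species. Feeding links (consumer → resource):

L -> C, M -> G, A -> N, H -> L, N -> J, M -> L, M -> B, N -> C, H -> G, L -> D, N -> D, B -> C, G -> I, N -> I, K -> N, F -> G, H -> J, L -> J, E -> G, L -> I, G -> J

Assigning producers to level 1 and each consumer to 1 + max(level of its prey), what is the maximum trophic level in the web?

Producers (level 1): J, I, D, C.
J → N → K gives K level 3.
No species has a prey at level 3, so no species reaches level 4.

3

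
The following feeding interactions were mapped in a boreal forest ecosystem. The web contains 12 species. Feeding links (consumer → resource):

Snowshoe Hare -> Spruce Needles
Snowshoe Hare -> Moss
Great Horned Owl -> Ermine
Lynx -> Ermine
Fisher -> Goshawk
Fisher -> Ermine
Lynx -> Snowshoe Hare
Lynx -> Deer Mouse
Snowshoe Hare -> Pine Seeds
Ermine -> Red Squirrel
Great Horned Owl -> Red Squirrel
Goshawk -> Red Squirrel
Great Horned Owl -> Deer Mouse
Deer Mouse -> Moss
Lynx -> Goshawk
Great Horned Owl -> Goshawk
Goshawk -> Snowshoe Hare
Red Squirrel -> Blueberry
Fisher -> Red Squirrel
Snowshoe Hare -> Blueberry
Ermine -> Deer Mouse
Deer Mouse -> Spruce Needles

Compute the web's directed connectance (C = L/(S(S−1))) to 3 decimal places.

C = 0.167

The web has S = 12 species and L = 22 feeding links.
C = L / (S(S−1)) = 22 / 132 = 0.1667 ≈ 0.167.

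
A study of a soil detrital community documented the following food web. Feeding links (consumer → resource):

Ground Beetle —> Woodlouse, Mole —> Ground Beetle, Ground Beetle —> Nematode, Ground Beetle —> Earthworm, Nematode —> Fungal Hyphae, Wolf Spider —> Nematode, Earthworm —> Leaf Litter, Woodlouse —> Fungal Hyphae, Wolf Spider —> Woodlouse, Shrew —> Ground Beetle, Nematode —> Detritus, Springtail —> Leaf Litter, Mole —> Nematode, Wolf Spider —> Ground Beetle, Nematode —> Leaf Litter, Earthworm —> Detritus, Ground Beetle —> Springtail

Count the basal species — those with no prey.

3

Basal species (no prey listed): Detritus, Fungal Hyphae, Leaf Litter.
Count: 3.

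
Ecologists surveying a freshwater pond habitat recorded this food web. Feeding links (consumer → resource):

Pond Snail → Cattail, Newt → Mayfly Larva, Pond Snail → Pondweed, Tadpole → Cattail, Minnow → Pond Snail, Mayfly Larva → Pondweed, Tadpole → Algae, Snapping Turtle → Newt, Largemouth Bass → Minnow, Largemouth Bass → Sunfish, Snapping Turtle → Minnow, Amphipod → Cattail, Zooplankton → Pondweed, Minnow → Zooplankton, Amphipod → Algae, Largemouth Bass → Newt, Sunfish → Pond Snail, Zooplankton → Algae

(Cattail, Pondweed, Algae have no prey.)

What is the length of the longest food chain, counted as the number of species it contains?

One longest chain: Pondweed → Mayfly Larva → Newt → Snapping Turtle.
It has 4 species and 3 links.

4 species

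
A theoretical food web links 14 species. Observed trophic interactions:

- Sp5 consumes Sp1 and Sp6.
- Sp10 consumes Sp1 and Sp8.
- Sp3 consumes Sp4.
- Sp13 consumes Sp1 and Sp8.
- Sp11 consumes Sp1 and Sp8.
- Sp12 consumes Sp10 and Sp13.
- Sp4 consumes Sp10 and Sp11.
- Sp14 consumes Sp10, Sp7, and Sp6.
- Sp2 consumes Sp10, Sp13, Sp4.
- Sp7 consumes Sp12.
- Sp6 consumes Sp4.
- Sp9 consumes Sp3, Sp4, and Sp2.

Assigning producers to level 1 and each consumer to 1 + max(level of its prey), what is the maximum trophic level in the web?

5

Producers (level 1): Sp1, Sp8.
Sp1 → Sp10 → Sp4 → Sp6 → Sp5 gives Sp5 level 5.
No species has a prey at level 5, so no species reaches level 6.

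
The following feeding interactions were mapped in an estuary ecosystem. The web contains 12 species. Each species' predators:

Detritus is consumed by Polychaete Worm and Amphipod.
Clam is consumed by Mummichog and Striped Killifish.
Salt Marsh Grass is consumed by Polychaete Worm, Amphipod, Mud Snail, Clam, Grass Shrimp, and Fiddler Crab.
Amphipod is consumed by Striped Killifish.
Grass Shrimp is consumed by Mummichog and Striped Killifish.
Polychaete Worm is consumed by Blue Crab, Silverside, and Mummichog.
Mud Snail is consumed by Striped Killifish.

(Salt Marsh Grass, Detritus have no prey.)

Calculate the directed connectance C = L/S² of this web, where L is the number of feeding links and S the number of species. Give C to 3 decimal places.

C = 0.118

The web has S = 12 species and L = 17 feeding links.
C = L / S² = 17 / 144 = 0.1181 ≈ 0.118.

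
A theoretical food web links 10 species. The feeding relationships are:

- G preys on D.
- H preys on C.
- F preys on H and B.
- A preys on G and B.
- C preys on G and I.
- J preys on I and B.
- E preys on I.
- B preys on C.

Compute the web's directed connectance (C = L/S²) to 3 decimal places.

The web has S = 10 species and L = 12 feeding links.
C = L / S² = 12 / 100 = 0.1200 ≈ 0.120.

C = 0.120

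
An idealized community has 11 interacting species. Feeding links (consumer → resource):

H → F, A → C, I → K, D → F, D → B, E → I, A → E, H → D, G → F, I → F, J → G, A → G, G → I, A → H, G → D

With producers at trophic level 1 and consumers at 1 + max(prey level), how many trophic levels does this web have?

Producers (level 1): B, K, F, C.
B → D → H → A gives A level 4.
No species has a prey at level 4, so no species reaches level 5.

4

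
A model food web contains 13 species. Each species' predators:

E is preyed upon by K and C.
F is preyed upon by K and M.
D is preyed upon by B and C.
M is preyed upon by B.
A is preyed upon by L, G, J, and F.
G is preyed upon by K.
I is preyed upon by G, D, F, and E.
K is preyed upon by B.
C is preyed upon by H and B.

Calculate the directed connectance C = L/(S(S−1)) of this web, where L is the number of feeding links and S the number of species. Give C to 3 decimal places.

The web has S = 13 species and L = 19 feeding links.
C = L / (S(S−1)) = 19 / 156 = 0.1218 ≈ 0.122.

C = 0.122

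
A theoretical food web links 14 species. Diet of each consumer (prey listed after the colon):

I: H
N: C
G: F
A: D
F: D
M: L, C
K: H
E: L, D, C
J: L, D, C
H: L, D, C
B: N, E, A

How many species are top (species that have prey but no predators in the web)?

Top species (has prey, but nothing eats it): M, J, I, K, G, B.
Count: 6.

6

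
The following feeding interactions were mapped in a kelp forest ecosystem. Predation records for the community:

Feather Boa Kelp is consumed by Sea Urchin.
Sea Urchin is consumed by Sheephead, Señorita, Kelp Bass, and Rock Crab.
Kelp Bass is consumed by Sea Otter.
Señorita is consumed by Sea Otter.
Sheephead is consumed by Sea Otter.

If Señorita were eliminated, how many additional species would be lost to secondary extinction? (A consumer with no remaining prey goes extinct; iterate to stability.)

0

Remove Señorita.
Every predator of it retains at least one other prey: Sea Otter still has Kelp Bass, Sheephead.
No consumer loses all prey, so no secondary extinctions occur.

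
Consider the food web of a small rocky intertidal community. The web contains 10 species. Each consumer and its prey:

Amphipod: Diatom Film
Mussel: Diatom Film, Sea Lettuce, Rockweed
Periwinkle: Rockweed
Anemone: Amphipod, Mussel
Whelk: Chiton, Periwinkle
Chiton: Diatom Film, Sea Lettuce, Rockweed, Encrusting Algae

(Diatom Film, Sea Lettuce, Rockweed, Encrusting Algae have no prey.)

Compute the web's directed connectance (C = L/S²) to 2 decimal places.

C = 0.13

The web has S = 10 species and L = 13 feeding links.
C = L / S² = 13 / 100 = 0.1300 ≈ 0.13.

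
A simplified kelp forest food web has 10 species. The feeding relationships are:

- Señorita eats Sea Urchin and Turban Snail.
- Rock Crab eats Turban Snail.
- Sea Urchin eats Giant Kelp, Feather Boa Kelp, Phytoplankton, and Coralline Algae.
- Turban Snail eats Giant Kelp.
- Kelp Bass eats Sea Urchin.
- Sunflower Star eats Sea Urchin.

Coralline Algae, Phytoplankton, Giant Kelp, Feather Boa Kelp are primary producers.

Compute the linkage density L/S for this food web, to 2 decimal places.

L/S = 1.00

There are L = 10 links among S = 10 species.
L/S = 10/10 = 1.0000 ≈ 1.00.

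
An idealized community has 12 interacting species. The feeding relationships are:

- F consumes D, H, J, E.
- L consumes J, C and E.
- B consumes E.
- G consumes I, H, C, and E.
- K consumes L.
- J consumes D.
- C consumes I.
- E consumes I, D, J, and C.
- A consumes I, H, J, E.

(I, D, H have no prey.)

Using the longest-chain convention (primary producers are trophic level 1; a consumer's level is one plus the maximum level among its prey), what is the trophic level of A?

Trophic level 4

I is a producer → level 1.
C eats I → level 2.
E eats C (level 2); other prey at levels: I 1, D 1, J 2 → level 3.
A eats E (level 3); other prey at levels: I 1, H 1, J 2 → level 4.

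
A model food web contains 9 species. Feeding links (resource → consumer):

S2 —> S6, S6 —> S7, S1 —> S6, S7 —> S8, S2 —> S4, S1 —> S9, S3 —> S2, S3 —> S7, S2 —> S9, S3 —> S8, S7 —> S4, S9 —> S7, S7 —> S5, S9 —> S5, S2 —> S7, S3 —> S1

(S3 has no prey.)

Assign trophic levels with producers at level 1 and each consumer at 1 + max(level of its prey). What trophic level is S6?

Trophic level 3

S3 is a producer → level 1.
S2 eats S3 → level 2.
S6 eats S2 (level 2); other prey at levels: S1 2 → level 3.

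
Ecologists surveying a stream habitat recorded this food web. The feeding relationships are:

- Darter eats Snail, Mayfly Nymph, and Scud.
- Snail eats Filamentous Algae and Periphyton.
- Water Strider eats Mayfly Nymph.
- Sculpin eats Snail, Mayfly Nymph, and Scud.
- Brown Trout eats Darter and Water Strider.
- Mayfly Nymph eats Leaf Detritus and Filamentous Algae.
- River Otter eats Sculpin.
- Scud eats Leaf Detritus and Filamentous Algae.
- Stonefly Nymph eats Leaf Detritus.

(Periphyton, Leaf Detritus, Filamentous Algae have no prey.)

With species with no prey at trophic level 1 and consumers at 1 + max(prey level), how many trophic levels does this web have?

4

Basal resources (level 1): Periphyton, Leaf Detritus, Filamentous Algae.
Leaf Detritus → Scud → Sculpin → River Otter gives River Otter level 4.
No species has a prey at level 4, so no species reaches level 5.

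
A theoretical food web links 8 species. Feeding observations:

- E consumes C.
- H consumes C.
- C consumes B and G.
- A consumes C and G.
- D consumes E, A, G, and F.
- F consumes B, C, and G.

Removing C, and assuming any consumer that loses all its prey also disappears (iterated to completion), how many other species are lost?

Remove C.
Round 1: E (all prey gone), H (all prey gone) → extinct.
No further losses. Total secondary extinctions: 2.

2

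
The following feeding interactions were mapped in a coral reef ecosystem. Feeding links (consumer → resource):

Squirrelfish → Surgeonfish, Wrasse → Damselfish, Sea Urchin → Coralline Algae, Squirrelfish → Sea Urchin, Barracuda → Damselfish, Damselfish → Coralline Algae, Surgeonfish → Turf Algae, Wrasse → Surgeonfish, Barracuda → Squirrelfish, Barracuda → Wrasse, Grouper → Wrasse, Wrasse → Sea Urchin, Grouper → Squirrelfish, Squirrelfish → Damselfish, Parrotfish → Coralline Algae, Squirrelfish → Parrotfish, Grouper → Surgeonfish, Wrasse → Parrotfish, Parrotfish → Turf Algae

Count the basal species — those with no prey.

2

Basal species (no prey listed): Coralline Algae, Turf Algae.
Count: 2.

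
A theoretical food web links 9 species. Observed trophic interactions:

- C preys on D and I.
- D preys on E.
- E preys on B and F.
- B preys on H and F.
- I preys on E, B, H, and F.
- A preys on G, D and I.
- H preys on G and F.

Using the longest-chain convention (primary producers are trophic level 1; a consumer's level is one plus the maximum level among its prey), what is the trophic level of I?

F is a producer → level 1.
H eats F (level 1); other prey at levels: G 1 → level 2.
B eats H (level 2); other prey at levels: F 1 → level 3.
E eats B (level 3); other prey at levels: F 1 → level 4.
I eats E (level 4); other prey at levels: F 1, H 2, B 3 → level 5.

Trophic level 5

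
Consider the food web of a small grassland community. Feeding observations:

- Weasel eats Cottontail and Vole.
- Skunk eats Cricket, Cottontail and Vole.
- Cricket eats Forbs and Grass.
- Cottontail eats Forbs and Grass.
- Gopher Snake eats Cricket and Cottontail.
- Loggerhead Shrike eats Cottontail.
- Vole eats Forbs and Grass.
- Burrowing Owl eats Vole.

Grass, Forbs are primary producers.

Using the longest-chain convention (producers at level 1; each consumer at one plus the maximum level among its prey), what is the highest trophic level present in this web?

3

Producers (level 1): Grass, Forbs.
Grass → Cottontail → Loggerhead Shrike gives Loggerhead Shrike level 3.
No species has a prey at level 3, so no species reaches level 4.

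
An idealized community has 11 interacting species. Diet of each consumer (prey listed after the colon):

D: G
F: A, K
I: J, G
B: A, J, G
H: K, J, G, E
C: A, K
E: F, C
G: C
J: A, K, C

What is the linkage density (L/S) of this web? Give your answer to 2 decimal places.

L/S = 1.82

There are L = 20 links among S = 11 species.
L/S = 20/11 = 1.8182 ≈ 1.82.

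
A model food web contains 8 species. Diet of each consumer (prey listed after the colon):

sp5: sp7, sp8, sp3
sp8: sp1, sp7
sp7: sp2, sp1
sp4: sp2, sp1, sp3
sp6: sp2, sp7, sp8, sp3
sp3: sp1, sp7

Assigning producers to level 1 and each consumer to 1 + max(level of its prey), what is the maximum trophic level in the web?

4

Producers (level 1): sp2, sp1.
sp2 → sp7 → sp3 → sp4 gives sp4 level 4.
No species has a prey at level 4, so no species reaches level 5.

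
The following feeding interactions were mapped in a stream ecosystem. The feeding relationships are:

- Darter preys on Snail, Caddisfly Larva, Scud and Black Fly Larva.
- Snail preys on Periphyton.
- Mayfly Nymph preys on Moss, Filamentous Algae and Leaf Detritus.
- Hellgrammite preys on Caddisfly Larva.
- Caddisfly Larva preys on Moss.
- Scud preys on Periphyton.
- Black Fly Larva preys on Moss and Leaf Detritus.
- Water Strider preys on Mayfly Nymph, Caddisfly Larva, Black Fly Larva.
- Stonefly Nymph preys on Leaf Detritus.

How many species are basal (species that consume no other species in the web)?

4

Basal species (no prey listed): Filamentous Algae, Moss, Leaf Detritus, Periphyton.
Count: 4.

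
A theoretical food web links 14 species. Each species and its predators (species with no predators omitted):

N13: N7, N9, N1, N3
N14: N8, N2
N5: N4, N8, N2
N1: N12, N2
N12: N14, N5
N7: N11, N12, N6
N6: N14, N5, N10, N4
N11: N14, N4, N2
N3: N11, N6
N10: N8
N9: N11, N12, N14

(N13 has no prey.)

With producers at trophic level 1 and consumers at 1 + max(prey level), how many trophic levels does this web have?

5

Producers (level 1): N13.
N13 → N7 → N11 → N14 → N2 gives N2 level 5.
No species has a prey at level 5, so no species reaches level 6.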